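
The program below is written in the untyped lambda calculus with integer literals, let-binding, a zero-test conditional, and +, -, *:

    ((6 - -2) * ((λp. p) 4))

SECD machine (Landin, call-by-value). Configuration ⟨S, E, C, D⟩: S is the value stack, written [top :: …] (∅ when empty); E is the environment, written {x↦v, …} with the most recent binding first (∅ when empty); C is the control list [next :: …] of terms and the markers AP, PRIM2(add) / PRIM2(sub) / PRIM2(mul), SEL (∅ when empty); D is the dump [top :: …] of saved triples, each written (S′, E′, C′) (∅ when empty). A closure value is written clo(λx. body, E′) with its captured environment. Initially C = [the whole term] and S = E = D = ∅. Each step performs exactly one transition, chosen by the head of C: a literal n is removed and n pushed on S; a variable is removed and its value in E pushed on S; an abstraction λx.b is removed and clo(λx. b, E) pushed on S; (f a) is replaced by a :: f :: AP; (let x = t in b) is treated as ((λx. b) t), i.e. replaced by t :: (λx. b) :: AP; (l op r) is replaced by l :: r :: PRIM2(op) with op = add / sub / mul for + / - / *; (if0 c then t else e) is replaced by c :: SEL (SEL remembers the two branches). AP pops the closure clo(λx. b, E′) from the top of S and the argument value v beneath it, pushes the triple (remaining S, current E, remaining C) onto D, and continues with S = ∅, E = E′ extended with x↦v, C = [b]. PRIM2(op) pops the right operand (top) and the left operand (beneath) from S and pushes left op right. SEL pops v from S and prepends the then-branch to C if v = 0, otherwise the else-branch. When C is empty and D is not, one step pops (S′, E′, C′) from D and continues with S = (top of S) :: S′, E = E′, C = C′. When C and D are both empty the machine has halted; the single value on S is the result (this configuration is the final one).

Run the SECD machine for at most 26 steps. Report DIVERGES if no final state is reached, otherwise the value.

Answer: 32

Machine steps:
0. ⟨S=∅; E=∅; C=[((6 - -2) * ((λp. p) 4))]; D=∅⟩
1. ⟨S=∅; E=∅; C=[(6 - -2) :: ((λp. p) 4) :: PRIM2(mul)]; D=∅⟩
2. ⟨S=∅; E=∅; C=[6 :: -2 :: PRIM2(sub) :: ((λp. p) 4) :: PRIM2(mul)]; D=∅⟩
3. ⟨S=[6]; E=∅; C=[-2 :: PRIM2(sub) :: ((λp. p) 4) :: PRIM2(mul)]; D=∅⟩
4. ⟨S=[-2 :: 6]; E=∅; C=[PRIM2(sub) :: ((λp. p) 4) :: PRIM2(mul)]; D=∅⟩
5. ⟨S=[8]; E=∅; C=[((λp. p) 4) :: PRIM2(mul)]; D=∅⟩
6. ⟨S=[8]; E=∅; C=[4 :: (λp. p) :: AP :: PRIM2(mul)]; D=∅⟩
7. ⟨S=[4 :: 8]; E=∅; C=[(λp. p) :: AP :: PRIM2(mul)]; D=∅⟩
8. ⟨S=[clo(λp. p, ∅) :: 4 :: 8]; E=∅; C=[AP :: PRIM2(mul)]; D=∅⟩
9. ⟨S=∅; E={p↦4}; C=[p]; D=[([8], ∅, [PRIM2(mul)])]⟩
10. ⟨S=[4]; E={p↦4}; C=∅; D=[([8], ∅, [PRIM2(mul)])]⟩
11. ⟨S=[4 :: 8]; E=∅; C=[PRIM2(mul)]; D=∅⟩
12. ⟨S=[32]; E=∅; C=∅; D=∅⟩
→ final value 32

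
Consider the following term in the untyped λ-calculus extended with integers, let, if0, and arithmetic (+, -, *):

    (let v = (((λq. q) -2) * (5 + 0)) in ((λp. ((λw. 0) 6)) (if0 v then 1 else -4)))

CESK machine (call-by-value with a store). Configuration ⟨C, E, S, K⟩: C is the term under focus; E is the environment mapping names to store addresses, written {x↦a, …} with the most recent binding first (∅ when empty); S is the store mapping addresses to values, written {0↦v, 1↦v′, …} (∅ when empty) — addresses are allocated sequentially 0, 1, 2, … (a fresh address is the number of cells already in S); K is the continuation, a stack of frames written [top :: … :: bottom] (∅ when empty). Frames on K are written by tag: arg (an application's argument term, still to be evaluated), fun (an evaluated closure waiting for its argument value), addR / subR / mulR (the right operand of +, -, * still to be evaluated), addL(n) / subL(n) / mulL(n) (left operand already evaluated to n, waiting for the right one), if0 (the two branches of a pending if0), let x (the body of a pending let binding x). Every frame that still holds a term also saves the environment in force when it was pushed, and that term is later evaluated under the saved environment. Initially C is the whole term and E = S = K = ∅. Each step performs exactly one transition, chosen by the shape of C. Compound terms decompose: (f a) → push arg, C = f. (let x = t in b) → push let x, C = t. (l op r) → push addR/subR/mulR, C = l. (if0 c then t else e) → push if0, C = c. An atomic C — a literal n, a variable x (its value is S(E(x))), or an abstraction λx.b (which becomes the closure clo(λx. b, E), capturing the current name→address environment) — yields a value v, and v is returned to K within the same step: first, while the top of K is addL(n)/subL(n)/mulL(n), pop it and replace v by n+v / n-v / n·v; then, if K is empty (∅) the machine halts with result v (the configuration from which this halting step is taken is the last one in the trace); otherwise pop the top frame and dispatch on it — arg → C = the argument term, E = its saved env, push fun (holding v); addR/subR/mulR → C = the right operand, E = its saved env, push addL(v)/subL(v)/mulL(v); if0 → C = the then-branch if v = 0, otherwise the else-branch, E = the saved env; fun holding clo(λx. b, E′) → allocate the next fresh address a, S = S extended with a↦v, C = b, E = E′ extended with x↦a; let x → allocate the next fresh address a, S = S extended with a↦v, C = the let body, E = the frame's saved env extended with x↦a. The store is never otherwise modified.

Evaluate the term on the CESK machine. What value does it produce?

t=0: ⟨C=(let v = (((λq. q) -2) * (5 + 0)) in ((λp. ((λw. 0) 6)) (if0 v then 1 else -4))); E=∅; S=∅; K=∅⟩
t=1: ⟨C=(((λq. q) -2) * (5 + 0)); E=∅; S=∅; K=[let v]⟩
t=2: ⟨C=((λq. q) -2); E=∅; S=∅; K=[mulR :: let v]⟩
t=3: ⟨C=(λq. q); E=∅; S=∅; K=[arg :: mulR :: let v]⟩
t=4: ⟨C=-2; E=∅; S=∅; K=[fun :: mulR :: let v]⟩
t=5: ⟨C=q; E={q↦0}; S={0↦-2}; K=[mulR :: let v]⟩
t=6: ⟨C=(5 + 0); E=∅; S={0↦-2}; K=[mulL(-2) :: let v]⟩
t=7: ⟨C=5; E=∅; S={0↦-2}; K=[addR :: mulL(-2) :: let v]⟩
t=8: ⟨C=0; E=∅; S={0↦-2}; K=[addL(5) :: mulL(-2) :: let v]⟩
t=9: ⟨C=((λp. ((λw. 0) 6)) (if0 v then 1 else -4)); E={v↦1}; S={0↦-2, 1↦-10}; K=∅⟩
t=10: ⟨C=(λp. ((λw. 0) 6)); E={v↦1}; S={0↦-2, 1↦-10}; K=[arg]⟩
t=11: ⟨C=(if0 v then 1 else -4); E={v↦1}; S={0↦-2, 1↦-10}; K=[fun]⟩
t=12: ⟨C=v; E={v↦1}; S={0↦-2, 1↦-10}; K=[if0 :: fun]⟩
t=13: ⟨C=-4; E={v↦1}; S={0↦-2, 1↦-10}; K=[fun]⟩
t=14: ⟨C=((λw. 0) 6); E={p↦2, v↦1}; S={0↦-2, 1↦-10, 2↦-4}; K=∅⟩
t=15: ⟨C=(λw. 0); E={p↦2, v↦1}; S={0↦-2, 1↦-10, 2↦-4}; K=[arg]⟩
t=16: ⟨C=6; E={p↦2, v↦1}; S={0↦-2, 1↦-10, 2↦-4}; K=[fun]⟩
t=17: ⟨C=0; E={w↦3, p↦2, v↦1}; S={0↦-2, 1↦-10, 2↦-4, 3↦6}; K=∅⟩
→ final value 0

Answer: 0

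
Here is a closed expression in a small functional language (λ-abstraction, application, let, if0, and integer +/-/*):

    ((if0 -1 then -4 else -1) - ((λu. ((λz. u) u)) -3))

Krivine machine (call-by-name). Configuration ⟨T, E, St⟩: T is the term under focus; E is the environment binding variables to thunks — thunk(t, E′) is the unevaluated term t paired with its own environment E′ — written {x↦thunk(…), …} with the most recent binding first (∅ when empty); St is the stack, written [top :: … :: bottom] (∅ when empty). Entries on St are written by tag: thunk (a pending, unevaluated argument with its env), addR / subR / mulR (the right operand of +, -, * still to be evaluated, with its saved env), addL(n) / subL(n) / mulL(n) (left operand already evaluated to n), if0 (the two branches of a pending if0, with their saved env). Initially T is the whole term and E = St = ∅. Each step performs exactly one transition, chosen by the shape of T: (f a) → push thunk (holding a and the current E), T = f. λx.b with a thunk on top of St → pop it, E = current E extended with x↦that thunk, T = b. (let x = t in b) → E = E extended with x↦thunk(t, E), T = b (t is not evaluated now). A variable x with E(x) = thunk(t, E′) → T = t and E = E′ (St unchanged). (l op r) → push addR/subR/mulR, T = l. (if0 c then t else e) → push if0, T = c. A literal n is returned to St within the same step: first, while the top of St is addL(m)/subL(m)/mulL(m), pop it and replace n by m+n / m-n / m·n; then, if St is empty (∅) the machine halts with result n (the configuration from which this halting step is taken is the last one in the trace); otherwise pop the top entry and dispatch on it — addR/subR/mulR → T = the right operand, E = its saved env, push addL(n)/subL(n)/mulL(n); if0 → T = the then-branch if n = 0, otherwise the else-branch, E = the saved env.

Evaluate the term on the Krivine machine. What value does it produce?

0. <T=((if0 -1 then -4 else -1) - ((λu. ((λz. u) u)) -3)), E=∅, St=∅>
1. <T=(if0 -1 then -4 else -1), E=∅, St=[subR]>
2. <T=-1, E=∅, St=[if0 :: subR]>
3. <T=-1, E=∅, St=[subR]>
4. <T=((λu. ((λz. u) u)) -3), E=∅, St=[subL(-1)]>
5. <T=(λu. ((λz. u) u)), E=∅, St=[thunk :: subL(-1)]>
6. <T=((λz. u) u), E={u↦thunk(-3, ∅)}, St=[subL(-1)]>
7. <T=(λz. u), E={u↦thunk(-3, ∅)}, St=[thunk :: subL(-1)]>
8. <T=u, E={z↦thunk(u, {u↦thunk(-3, ∅)}), u↦thunk(-3, ∅)}, St=[subL(-1)]>
9. <T=-3, E=∅, St=[subL(-1)]>
→ final value 2

Answer: 2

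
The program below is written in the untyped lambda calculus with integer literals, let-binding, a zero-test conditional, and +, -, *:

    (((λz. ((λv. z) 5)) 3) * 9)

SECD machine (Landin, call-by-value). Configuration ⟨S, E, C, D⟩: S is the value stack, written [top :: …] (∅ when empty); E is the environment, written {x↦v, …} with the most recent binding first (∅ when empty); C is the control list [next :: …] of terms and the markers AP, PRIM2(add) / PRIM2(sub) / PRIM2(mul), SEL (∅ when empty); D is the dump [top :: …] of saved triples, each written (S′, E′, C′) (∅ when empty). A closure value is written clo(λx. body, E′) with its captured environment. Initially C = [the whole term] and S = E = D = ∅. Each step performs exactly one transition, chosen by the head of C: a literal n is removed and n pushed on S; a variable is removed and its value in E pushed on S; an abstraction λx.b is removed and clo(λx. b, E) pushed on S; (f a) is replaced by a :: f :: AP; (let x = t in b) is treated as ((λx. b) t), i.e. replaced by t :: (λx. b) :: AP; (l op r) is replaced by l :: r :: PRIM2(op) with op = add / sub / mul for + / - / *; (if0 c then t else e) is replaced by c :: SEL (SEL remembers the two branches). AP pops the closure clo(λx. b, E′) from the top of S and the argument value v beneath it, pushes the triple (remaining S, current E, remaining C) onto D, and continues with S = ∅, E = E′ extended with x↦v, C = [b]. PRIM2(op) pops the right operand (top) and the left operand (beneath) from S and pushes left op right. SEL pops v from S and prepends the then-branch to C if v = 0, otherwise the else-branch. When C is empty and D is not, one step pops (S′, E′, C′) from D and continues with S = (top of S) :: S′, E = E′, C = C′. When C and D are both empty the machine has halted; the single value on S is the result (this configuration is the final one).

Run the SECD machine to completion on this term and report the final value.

0. <S=∅, E=∅, C=[(((λz. ((λv. z) 5)) 3) * 9)], D=∅>
1. <S=∅, E=∅, C=[((λz. ((λv. z) 5)) 3) :: 9 :: PRIM2(mul)], D=∅>
2. <S=∅, E=∅, C=[3 :: (λz. ((λv. z) 5)) :: AP :: 9 :: PRIM2(mul)], D=∅>
3. <S=[3], E=∅, C=[(λz. ((λv. z) 5)) :: AP :: 9 :: PRIM2(mul)], D=∅>
4. <S=[clo(λz. ((λv. z) 5), ∅) :: 3], E=∅, C=[AP :: 9 :: PRIM2(mul)], D=∅>
5. <S=∅, E={z↦3}, C=[((λv. z) 5)], D=[(∅, ∅, [9 :: PRIM2(mul)])]>
6. <S=∅, E={z↦3}, C=[5 :: (λv. z) :: AP], D=[(∅, ∅, [9 :: PRIM2(mul)])]>
7. <S=[5], E={z↦3}, C=[(λv. z) :: AP], D=[(∅, ∅, [9 :: PRIM2(mul)])]>
8. <S=[clo(λv. z, {z↦3}) :: 5], E={z↦3}, C=[AP], D=[(∅, ∅, [9 :: PRIM2(mul)])]>
9. <S=∅, E={v↦5, z↦3}, C=[z], D=[(∅, {z↦3}, ∅) :: (∅, ∅, [9 :: PRIM2(mul)])]>
10. <S=[3], E={v↦5, z↦3}, C=∅, D=[(∅, {z↦3}, ∅) :: (∅, ∅, [9 :: PRIM2(mul)])]>
11. <S=[3], E={z↦3}, C=∅, D=[(∅, ∅, [9 :: PRIM2(mul)])]>
12. <S=[3], E=∅, C=[9 :: PRIM2(mul)], D=∅>
13. <S=[9 :: 3], E=∅, C=[PRIM2(mul)], D=∅>
14. <S=[27], E=∅, C=∅, D=∅>
→ final value 27

Answer: 27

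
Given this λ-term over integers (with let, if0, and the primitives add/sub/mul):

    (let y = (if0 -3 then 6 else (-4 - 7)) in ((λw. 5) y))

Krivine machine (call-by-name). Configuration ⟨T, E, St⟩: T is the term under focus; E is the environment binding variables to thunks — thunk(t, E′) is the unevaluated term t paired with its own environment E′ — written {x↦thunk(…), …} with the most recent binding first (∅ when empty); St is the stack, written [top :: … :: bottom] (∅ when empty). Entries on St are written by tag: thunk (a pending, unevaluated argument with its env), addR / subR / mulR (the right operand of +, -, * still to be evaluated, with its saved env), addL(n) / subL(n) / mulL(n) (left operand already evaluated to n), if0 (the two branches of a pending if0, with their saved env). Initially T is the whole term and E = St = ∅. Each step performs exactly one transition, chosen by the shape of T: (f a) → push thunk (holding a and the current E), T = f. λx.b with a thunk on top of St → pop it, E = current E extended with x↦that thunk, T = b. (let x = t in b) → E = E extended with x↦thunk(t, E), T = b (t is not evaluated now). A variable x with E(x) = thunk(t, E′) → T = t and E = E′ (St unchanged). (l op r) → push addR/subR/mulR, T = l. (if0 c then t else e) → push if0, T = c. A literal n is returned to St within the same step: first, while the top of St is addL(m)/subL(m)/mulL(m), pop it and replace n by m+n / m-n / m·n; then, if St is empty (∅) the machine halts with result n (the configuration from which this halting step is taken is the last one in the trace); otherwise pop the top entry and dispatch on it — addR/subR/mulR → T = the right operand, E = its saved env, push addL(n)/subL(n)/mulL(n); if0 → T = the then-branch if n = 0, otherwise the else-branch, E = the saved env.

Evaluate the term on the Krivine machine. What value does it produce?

Answer: 5

Machine steps:
step 0: <T=(let y = (if0 -3 then 6 else (-4 - 7)) in ((λw. 5) y)), E=∅, St=∅>
step 1: <T=((λw. 5) y), E={y↦thunk((if0 -3 then 6 else (-4 - 7)), ∅)}, St=∅>
step 2: <T=(λw. 5), E={y↦thunk((if0 -3 then 6 else (-4 - 7)), ∅)}, St=[thunk]>
step 3: <T=5, E={w↦thunk(y, {y↦thunk((if0 -3 then 6 else (-4 - 7)), ∅)}), y↦thunk((if0 -3 then 6 else (-4 - 7)), ∅)}, St=∅>
→ final value 5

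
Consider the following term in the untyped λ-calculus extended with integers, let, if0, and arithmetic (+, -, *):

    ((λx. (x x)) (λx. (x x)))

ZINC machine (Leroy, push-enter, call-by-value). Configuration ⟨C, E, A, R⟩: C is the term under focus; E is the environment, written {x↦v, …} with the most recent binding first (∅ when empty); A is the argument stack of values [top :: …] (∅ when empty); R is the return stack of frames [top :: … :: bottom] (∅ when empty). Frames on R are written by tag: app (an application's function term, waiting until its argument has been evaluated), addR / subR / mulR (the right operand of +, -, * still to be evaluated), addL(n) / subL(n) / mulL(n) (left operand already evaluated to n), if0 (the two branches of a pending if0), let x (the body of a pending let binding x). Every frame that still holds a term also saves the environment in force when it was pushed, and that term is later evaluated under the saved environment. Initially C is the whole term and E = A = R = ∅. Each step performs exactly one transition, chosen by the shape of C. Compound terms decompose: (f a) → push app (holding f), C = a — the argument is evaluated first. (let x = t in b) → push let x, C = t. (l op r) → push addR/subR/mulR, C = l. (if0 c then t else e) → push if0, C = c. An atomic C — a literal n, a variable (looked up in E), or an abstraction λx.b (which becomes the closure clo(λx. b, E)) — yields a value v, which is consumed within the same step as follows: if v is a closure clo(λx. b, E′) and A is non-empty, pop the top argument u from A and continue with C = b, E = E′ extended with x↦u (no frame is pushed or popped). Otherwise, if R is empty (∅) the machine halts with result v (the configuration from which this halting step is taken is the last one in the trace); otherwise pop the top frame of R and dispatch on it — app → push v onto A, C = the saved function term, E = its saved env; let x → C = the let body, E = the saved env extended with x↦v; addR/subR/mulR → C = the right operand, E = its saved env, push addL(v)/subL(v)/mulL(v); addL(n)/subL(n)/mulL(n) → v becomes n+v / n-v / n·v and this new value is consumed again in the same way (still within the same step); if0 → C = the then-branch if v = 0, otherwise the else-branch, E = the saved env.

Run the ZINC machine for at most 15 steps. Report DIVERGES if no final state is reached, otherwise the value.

Answer: DIVERGES (no final state within 15 steps)

Execution trace:
step 0: [C=((λx. (x x)) (λx. (x x))) | E=∅ | A=∅ | R=∅]
step 1: [C=(λx. (x x)) | E=∅ | A=∅ | R=[app]]
step 2: [C=(λx. (x x)) | E=∅ | A=[clo(λx. (x x), ∅)] | R=∅]
step 3: [C=(x x) | E={x↦clo(λx. (x x), ∅)} | A=∅ | R=∅]
step 4: [C=x | E={x↦clo(λx. (x x), ∅)} | A=∅ | R=[app]]
step 5: [C=x | E={x↦clo(λx. (x x), ∅)} | A=[clo(λx. (x x), ∅)] | R=∅]
… configuration repeats with period 3 (steps 3–5 recur indefinitely) …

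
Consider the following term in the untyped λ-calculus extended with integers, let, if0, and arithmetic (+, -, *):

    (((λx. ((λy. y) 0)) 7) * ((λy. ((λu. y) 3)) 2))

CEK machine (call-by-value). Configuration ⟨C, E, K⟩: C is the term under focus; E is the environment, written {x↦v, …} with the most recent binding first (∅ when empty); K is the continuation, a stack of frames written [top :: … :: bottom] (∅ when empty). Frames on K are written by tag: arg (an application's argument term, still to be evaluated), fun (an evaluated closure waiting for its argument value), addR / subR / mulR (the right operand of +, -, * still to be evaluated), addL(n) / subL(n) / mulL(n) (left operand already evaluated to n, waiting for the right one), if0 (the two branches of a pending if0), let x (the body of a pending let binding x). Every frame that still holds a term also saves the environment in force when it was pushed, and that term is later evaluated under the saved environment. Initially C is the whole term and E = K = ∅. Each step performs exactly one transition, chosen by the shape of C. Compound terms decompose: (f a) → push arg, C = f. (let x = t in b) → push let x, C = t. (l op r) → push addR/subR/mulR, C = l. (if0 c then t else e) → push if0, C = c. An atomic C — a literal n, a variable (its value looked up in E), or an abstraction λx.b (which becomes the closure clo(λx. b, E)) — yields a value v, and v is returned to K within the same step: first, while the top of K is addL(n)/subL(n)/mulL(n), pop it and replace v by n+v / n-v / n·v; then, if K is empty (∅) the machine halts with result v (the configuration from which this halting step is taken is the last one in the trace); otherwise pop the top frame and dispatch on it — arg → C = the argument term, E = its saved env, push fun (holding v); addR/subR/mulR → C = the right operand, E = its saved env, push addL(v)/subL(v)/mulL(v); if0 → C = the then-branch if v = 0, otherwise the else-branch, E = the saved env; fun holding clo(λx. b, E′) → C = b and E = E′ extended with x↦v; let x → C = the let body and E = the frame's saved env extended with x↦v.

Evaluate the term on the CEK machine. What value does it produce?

Answer: 0

Derivation:
t=0: [C=(((λx. ((λy. y) 0)) 7) * ((λy. ((λu. y) 3)) 2)) | E=∅ | K=∅]
t=1: [C=((λx. ((λy. y) 0)) 7) | E=∅ | K=[mulR]]
t=2: [C=(λx. ((λy. y) 0)) | E=∅ | K=[arg :: mulR]]
t=3: [C=7 | E=∅ | K=[fun :: mulR]]
t=4: [C=((λy. y) 0) | E={x↦7} | K=[mulR]]
t=5: [C=(λy. y) | E={x↦7} | K=[arg :: mulR]]
t=6: [C=0 | E={x↦7} | K=[fun :: mulR]]
t=7: [C=y | E={y↦0, x↦7} | K=[mulR]]
t=8: [C=((λy. ((λu. y) 3)) 2) | E=∅ | K=[mulL(0)]]
t=9: [C=(λy. ((λu. y) 3)) | E=∅ | K=[arg :: mulL(0)]]
t=10: [C=2 | E=∅ | K=[fun :: mulL(0)]]
t=11: [C=((λu. y) 3) | E={y↦2} | K=[mulL(0)]]
t=12: [C=(λu. y) | E={y↦2} | K=[arg :: mulL(0)]]
t=13: [C=3 | E={y↦2} | K=[fun :: mulL(0)]]
t=14: [C=y | E={u↦3, y↦2} | K=[mulL(0)]]
→ final value 0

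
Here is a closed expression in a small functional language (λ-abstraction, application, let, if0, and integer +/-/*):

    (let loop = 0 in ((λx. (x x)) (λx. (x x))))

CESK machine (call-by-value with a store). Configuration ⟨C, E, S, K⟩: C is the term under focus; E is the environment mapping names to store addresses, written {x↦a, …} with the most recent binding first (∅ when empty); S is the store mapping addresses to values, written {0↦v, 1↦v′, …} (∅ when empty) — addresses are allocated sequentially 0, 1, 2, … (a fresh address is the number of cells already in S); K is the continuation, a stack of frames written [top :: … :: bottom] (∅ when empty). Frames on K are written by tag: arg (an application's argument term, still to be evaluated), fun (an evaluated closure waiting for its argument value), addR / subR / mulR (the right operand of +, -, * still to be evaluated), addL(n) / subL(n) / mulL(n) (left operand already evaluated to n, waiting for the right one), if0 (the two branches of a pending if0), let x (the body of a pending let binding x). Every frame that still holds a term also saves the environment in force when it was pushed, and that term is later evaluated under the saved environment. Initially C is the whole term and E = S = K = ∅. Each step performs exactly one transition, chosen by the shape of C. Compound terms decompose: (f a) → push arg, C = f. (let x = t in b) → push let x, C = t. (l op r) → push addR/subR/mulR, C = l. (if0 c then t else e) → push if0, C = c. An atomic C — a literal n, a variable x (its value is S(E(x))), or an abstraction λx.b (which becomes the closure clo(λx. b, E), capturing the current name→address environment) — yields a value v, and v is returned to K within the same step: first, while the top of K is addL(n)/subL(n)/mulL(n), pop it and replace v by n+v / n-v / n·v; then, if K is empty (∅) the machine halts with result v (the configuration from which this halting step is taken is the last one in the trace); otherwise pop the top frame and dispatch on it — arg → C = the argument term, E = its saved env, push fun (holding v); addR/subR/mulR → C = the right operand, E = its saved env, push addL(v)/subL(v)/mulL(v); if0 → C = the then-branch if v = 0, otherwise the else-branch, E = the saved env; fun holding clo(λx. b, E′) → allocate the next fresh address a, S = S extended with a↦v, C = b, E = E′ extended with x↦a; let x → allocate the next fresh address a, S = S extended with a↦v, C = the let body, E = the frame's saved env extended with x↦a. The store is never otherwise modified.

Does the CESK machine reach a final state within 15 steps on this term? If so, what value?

Answer: DIVERGES (no final state within 15 steps)

Execution trace:
t=0: ⟨C=(let loop = 0 in ((λx. (x x)) (λx. (x x)))); E=∅; S=∅; K=∅⟩
t=1: ⟨C=0; E=∅; S=∅; K=[let loop]⟩
t=2: ⟨C=((λx. (x x)) (λx. (x x))); E={loop↦0}; S={0↦0}; K=∅⟩
t=3: ⟨C=(λx. (x x)); E={loop↦0}; S={0↦0}; K=[arg]⟩
t=4: ⟨C=(λx. (x x)); E={loop↦0}; S={0↦0}; K=[fun]⟩
t=5: ⟨C=(x x); E={x↦1, loop↦0}; S={0↦0, 1↦clo(λx. (x x), {loop↦0})}; K=∅⟩
t=6: ⟨C=x; E={x↦1, loop↦0}; S={0↦0, 1↦clo(λx. (x x), {loop↦0})}; K=[arg]⟩
t=7: ⟨C=x; E={x↦1, loop↦0}; S={0↦0, 1↦clo(λx. (x x), {loop↦0})}; K=[fun]⟩
t=8: ⟨C=(x x); E={x↦2, loop↦0}; S={0↦0, 1↦clo(λx. (x x), {loop↦0}), 2↦clo(λx. (x x), {loop↦0})}; K=∅⟩
t=9: ⟨C=x; E={x↦2, loop↦0}; S={0↦0, 1↦clo(λx. (x x), {loop↦0}), 2↦clo(λx. (x x), {loop↦0})}; K=[arg]⟩
t=10: ⟨C=x; E={x↦2, loop↦0}; S={0↦0, 1↦clo(λx. (x x), {loop↦0}), 2↦clo(λx. (x x), {loop↦0})}; K=[fun]⟩
t=11: ⟨C=(x x); E={x↦3, loop↦0}; S={0↦0, 1↦clo(λx. (x x), {loop↦0}), 2↦clo(λx. (x x), {loop↦0}), 3↦clo(λx. (x x), {loop↦0})}; K=∅⟩
t=12: ⟨C=x; E={x↦3, loop↦0}; S={0↦0, 1↦clo(λx. (x x), {loop↦0}), 2↦clo(λx. (x x), {loop↦0}), 3↦clo(λx. (x x), {loop↦0})}; K=[arg]⟩
t=13: ⟨C=x; E={x↦3, loop↦0}; S={0↦0, 1↦clo(λx. (x x), {loop↦0}), 2↦clo(λx. (x x), {loop↦0}), 3↦clo(λx. (x x), {loop↦0})}; K=[fun]⟩
t=14: ⟨C=(x x); E={x↦4, loop↦0}; S={0↦0, 1↦clo(λx. (x x), {loop↦0}), 2↦clo(λx. (x x), {loop↦0}), 3↦clo(λx. (x x), {loop↦0}), 4↦clo(λx. (x x), {loop↦0})}; K=∅⟩
t=15: ⟨C=x; E={x↦4, loop↦0}; S={0↦0, 1↦clo(λx. (x x), {loop↦0}), 2↦clo(λx. (x x), {loop↦0}), 3↦clo(λx. (x x), {loop↦0}), 4↦clo(λx. (x x), {loop↦0})}; K=[arg]⟩
→ 15 transitions taken and the configuration is still not final: no result within 15 steps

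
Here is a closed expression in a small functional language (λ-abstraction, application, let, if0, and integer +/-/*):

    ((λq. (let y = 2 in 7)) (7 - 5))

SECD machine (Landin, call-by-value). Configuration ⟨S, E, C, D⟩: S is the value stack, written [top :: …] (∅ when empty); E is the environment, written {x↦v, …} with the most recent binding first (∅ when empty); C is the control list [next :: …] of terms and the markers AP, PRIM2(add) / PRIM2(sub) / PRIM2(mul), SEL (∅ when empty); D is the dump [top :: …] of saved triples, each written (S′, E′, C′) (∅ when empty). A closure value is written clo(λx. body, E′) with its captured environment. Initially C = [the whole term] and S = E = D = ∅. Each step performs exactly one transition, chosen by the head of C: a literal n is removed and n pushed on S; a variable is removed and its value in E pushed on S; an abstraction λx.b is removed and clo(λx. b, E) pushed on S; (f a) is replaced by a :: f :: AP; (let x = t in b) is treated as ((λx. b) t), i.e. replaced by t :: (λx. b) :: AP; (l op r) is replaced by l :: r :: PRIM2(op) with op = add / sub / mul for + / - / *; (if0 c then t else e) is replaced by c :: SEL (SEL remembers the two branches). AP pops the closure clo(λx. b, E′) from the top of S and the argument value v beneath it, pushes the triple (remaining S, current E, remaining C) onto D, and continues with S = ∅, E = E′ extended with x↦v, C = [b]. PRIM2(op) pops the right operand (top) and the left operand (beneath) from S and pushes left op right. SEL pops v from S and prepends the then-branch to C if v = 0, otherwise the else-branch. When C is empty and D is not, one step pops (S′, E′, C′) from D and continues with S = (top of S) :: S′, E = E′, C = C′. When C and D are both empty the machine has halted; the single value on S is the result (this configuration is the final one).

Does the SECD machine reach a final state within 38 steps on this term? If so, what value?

Answer: 7

Machine steps:
[0] <S=∅, E=∅, C=[((λq. (let y = 2 in 7)) (7 - 5))], D=∅>
[1] <S=∅, E=∅, C=[(7 - 5) :: (λq. (let y = 2 in 7)) :: AP], D=∅>
[2] <S=∅, E=∅, C=[7 :: 5 :: PRIM2(sub) :: (λq. (let y = 2 in 7)) :: AP], D=∅>
[3] <S=[7], E=∅, C=[5 :: PRIM2(sub) :: (λq. (let y = 2 in 7)) :: AP], D=∅>
[4] <S=[5 :: 7], E=∅, C=[PRIM2(sub) :: (λq. (let y = 2 in 7)) :: AP], D=∅>
[5] <S=[2], E=∅, C=[(λq. (let y = 2 in 7)) :: AP], D=∅>
[6] <S=[clo(λq. (let y = 2 in 7), ∅) :: 2], E=∅, C=[AP], D=∅>
[7] <S=∅, E={q↦2}, C=[(let y = 2 in 7)], D=[(∅, ∅, ∅)]>
[8] <S=∅, E={q↦2}, C=[2 :: (λy. 7) :: AP], D=[(∅, ∅, ∅)]>
[9] <S=[2], E={q↦2}, C=[(λy. 7) :: AP], D=[(∅, ∅, ∅)]>
[10] <S=[clo(λy. 7, {q↦2}) :: 2], E={q↦2}, C=[AP], D=[(∅, ∅, ∅)]>
[11] <S=∅, E={y↦2, q↦2}, C=[7], D=[(∅, {q↦2}, ∅) :: (∅, ∅, ∅)]>
[12] <S=[7], E={y↦2, q↦2}, C=∅, D=[(∅, {q↦2}, ∅) :: (∅, ∅, ∅)]>
[13] <S=[7], E={q↦2}, C=∅, D=[(∅, ∅, ∅)]>
[14] <S=[7], E=∅, C=∅, D=∅>
→ final value 7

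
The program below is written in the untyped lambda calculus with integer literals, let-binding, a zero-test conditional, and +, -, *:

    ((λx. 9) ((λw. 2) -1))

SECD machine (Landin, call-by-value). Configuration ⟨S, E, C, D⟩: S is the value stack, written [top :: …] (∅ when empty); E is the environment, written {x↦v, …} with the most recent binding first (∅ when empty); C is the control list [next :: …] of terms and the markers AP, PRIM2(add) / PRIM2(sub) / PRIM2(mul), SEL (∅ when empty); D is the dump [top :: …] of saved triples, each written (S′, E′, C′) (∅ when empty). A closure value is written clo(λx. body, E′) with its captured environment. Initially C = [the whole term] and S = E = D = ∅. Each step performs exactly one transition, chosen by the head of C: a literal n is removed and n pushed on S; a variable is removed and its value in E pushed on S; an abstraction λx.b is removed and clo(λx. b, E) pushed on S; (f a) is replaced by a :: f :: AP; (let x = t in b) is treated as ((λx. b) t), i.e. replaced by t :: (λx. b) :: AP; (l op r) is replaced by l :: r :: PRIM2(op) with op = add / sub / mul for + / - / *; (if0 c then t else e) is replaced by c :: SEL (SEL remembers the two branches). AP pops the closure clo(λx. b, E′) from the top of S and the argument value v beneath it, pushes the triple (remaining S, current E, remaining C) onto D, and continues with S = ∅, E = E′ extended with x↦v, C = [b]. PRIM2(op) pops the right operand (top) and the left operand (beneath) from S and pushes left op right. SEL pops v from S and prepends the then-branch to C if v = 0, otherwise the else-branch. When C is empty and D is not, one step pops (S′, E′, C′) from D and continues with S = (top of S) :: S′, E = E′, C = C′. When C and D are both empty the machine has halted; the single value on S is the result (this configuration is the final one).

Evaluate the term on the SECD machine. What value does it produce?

Answer: 9

Execution trace:
0. ⟨S=∅; E=∅; C=[((λx. 9) ((λw. 2) -1))]; D=∅⟩
1. ⟨S=∅; E=∅; C=[((λw. 2) -1) :: (λx. 9) :: AP]; D=∅⟩
2. ⟨S=∅; E=∅; C=[-1 :: (λw. 2) :: AP :: (λx. 9) :: AP]; D=∅⟩
3. ⟨S=[-1]; E=∅; C=[(λw. 2) :: AP :: (λx. 9) :: AP]; D=∅⟩
4. ⟨S=[clo(λw. 2, ∅) :: -1]; E=∅; C=[AP :: (λx. 9) :: AP]; D=∅⟩
5. ⟨S=∅; E={w↦-1}; C=[2]; D=[(∅, ∅, [(λx. 9) :: AP])]⟩
6. ⟨S=[2]; E={w↦-1}; C=∅; D=[(∅, ∅, [(λx. 9) :: AP])]⟩
7. ⟨S=[2]; E=∅; C=[(λx. 9) :: AP]; D=∅⟩
8. ⟨S=[clo(λx. 9, ∅) :: 2]; E=∅; C=[AP]; D=∅⟩
9. ⟨S=∅; E={x↦2}; C=[9]; D=[(∅, ∅, ∅)]⟩
10. ⟨S=[9]; E={x↦2}; C=∅; D=[(∅, ∅, ∅)]⟩
11. ⟨S=[9]; E=∅; C=∅; D=∅⟩
→ final value 9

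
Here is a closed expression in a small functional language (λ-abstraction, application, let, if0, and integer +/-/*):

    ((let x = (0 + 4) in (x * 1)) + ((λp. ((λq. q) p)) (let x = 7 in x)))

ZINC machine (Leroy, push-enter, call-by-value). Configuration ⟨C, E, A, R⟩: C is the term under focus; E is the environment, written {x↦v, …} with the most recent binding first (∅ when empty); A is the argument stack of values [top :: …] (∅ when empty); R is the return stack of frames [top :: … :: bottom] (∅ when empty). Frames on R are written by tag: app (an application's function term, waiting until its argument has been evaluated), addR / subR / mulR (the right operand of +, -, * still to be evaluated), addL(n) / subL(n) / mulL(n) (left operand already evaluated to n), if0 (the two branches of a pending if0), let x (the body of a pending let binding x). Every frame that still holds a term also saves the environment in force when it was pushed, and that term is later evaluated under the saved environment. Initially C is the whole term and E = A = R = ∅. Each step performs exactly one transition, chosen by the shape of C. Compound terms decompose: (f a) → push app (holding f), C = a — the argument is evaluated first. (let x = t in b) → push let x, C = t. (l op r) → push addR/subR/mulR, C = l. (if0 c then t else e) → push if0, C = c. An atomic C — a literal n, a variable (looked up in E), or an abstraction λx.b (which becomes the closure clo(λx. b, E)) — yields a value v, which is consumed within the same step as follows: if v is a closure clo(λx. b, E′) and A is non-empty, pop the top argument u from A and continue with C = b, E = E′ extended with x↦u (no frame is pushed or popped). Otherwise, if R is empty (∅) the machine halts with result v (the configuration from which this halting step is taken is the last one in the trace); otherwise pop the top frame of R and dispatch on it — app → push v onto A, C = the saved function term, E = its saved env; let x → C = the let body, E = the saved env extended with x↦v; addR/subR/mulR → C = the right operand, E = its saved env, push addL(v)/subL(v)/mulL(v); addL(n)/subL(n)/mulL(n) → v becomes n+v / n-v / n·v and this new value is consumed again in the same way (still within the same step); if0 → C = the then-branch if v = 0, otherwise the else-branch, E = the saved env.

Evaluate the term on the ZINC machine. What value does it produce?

Answer: 11

Execution trace:
[0] ⟨C=((let x = (0 + 4) in (x * 1)) + ((λp. ((λq. q) p)) (let x = 7 in x))); E=∅; A=∅; R=∅⟩
[1] ⟨C=(let x = (0 + 4) in (x * 1)); E=∅; A=∅; R=[addR]⟩
[2] ⟨C=(0 + 4); E=∅; A=∅; R=[let x :: addR]⟩
[3] ⟨C=0; E=∅; A=∅; R=[addR :: let x :: addR]⟩
[4] ⟨C=4; E=∅; A=∅; R=[addL(0) :: let x :: addR]⟩
[5] ⟨C=(x * 1); E={x↦4}; A=∅; R=[addR]⟩
[6] ⟨C=x; E={x↦4}; A=∅; R=[mulR :: addR]⟩
[7] ⟨C=1; E={x↦4}; A=∅; R=[mulL(4) :: addR]⟩
[8] ⟨C=((λp. ((λq. q) p)) (let x = 7 in x)); E=∅; A=∅; R=[addL(4)]⟩
[9] ⟨C=(let x = 7 in x); E=∅; A=∅; R=[app :: addL(4)]⟩
[10] ⟨C=7; E=∅; A=∅; R=[let x :: app :: addL(4)]⟩
[11] ⟨C=x; E={x↦7}; A=∅; R=[app :: addL(4)]⟩
[12] ⟨C=(λp. ((λq. q) p)); E=∅; A=[7]; R=[addL(4)]⟩
[13] ⟨C=((λq. q) p); E={p↦7}; A=∅; R=[addL(4)]⟩
[14] ⟨C=p; E={p↦7}; A=∅; R=[app :: addL(4)]⟩
[15] ⟨C=(λq. q); E={p↦7}; A=[7]; R=[addL(4)]⟩
[16] ⟨C=q; E={q↦7, p↦7}; A=∅; R=[addL(4)]⟩
→ final value 11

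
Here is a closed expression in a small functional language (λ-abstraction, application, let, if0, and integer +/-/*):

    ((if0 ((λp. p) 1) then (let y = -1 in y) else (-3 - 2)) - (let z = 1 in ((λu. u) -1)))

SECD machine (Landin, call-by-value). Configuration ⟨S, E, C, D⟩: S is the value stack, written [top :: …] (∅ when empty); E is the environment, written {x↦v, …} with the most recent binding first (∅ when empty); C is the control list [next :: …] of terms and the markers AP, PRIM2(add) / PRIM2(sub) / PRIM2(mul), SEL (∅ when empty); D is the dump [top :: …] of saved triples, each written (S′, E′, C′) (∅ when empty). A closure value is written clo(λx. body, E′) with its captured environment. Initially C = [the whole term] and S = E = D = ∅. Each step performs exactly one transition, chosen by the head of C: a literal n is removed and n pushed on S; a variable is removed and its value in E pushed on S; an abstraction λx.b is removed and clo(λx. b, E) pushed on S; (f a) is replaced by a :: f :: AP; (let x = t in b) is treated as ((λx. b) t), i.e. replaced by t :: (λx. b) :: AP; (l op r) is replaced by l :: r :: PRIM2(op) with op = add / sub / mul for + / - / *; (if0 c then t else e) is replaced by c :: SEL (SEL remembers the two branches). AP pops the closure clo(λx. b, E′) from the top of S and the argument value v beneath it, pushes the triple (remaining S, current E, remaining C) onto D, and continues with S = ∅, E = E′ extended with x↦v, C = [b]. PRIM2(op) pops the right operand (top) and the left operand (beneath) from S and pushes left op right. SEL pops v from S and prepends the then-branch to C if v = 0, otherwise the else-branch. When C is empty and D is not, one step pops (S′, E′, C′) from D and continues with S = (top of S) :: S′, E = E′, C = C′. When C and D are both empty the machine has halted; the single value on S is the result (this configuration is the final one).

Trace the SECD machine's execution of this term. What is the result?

t=0: <S=∅, E=∅, C=[((if0 ((λp. p) 1) then (let y = -1 in y) else (-3 - 2)) - (let z = 1 in ((λu. u) -1)))], D=∅>
t=1: <S=∅, E=∅, C=[(if0 ((λp. p) 1) then (let y = -1 in y) else (-3 - 2)) :: (let z = 1 in ((λu. u) -1)) :: PRIM2(sub)], D=∅>
t=2: <S=∅, E=∅, C=[((λp. p) 1) :: SEL :: (let z = 1 in ((λu. u) -1)) :: PRIM2(sub)], D=∅>
t=3: <S=∅, E=∅, C=[1 :: (λp. p) :: AP :: SEL :: (let z = 1 in ((λu. u) -1)) :: PRIM2(sub)], D=∅>
t=4: <S=[1], E=∅, C=[(λp. p) :: AP :: SEL :: (let z = 1 in ((λu. u) -1)) :: PRIM2(sub)], D=∅>
t=5: <S=[clo(λp. p, ∅) :: 1], E=∅, C=[AP :: SEL :: (let z = 1 in ((λu. u) -1)) :: PRIM2(sub)], D=∅>
t=6: <S=∅, E={p↦1}, C=[p], D=[(∅, ∅, [SEL :: (let z = 1 in ((λu. u) -1)) :: PRIM2(sub)])]>
t=7: <S=[1], E={p↦1}, C=∅, D=[(∅, ∅, [SEL :: (let z = 1 in ((λu. u) -1)) :: PRIM2(sub)])]>
t=8: <S=[1], E=∅, C=[SEL :: (let z = 1 in ((λu. u) -1)) :: PRIM2(sub)], D=∅>
t=9: <S=∅, E=∅, C=[(-3 - 2) :: (let z = 1 in ((λu. u) -1)) :: PRIM2(sub)], D=∅>
t=10: <S=∅, E=∅, C=[-3 :: 2 :: PRIM2(sub) :: (let z = 1 in ((λu. u) -1)) :: PRIM2(sub)], D=∅>
t=11: <S=[-3], E=∅, C=[2 :: PRIM2(sub) :: (let z = 1 in ((λu. u) -1)) :: PRIM2(sub)], D=∅>
t=12: <S=[2 :: -3], E=∅, C=[PRIM2(sub) :: (let z = 1 in ((λu. u) -1)) :: PRIM2(sub)], D=∅>
t=13: <S=[-5], E=∅, C=[(let z = 1 in ((λu. u) -1)) :: PRIM2(sub)], D=∅>
t=14: <S=[-5], E=∅, C=[1 :: (λz. ((λu. u) -1)) :: AP :: PRIM2(sub)], D=∅>
t=15: <S=[1 :: -5], E=∅, C=[(λz. ((λu. u) -1)) :: AP :: PRIM2(sub)], D=∅>
t=16: <S=[clo(λz. ((λu. u) -1), ∅) :: 1 :: -5], E=∅, C=[AP :: PRIM2(sub)], D=∅>
t=17: <S=∅, E={z↦1}, C=[((λu. u) -1)], D=[([-5], ∅, [PRIM2(sub)])]>
t=18: <S=∅, E={z↦1}, C=[-1 :: (λu. u) :: AP], D=[([-5], ∅, [PRIM2(sub)])]>
t=19: <S=[-1], E={z↦1}, C=[(λu. u) :: AP], D=[([-5], ∅, [PRIM2(sub)])]>
t=20: <S=[clo(λu. u, {z↦1}) :: -1], E={z↦1}, C=[AP], D=[([-5], ∅, [PRIM2(sub)])]>
t=21: <S=∅, E={u↦-1, z↦1}, C=[u], D=[(∅, {z↦1}, ∅) :: ([-5], ∅, [PRIM2(sub)])]>
t=22: <S=[-1], E={u↦-1, z↦1}, C=∅, D=[(∅, {z↦1}, ∅) :: ([-5], ∅, [PRIM2(sub)])]>
t=23: <S=[-1], E={z↦1}, C=∅, D=[([-5], ∅, [PRIM2(sub)])]>
t=24: <S=[-1 :: -5], E=∅, C=[PRIM2(sub)], D=∅>
t=25: <S=[-4], E=∅, C=∅, D=∅>
→ final value -4

Answer: -4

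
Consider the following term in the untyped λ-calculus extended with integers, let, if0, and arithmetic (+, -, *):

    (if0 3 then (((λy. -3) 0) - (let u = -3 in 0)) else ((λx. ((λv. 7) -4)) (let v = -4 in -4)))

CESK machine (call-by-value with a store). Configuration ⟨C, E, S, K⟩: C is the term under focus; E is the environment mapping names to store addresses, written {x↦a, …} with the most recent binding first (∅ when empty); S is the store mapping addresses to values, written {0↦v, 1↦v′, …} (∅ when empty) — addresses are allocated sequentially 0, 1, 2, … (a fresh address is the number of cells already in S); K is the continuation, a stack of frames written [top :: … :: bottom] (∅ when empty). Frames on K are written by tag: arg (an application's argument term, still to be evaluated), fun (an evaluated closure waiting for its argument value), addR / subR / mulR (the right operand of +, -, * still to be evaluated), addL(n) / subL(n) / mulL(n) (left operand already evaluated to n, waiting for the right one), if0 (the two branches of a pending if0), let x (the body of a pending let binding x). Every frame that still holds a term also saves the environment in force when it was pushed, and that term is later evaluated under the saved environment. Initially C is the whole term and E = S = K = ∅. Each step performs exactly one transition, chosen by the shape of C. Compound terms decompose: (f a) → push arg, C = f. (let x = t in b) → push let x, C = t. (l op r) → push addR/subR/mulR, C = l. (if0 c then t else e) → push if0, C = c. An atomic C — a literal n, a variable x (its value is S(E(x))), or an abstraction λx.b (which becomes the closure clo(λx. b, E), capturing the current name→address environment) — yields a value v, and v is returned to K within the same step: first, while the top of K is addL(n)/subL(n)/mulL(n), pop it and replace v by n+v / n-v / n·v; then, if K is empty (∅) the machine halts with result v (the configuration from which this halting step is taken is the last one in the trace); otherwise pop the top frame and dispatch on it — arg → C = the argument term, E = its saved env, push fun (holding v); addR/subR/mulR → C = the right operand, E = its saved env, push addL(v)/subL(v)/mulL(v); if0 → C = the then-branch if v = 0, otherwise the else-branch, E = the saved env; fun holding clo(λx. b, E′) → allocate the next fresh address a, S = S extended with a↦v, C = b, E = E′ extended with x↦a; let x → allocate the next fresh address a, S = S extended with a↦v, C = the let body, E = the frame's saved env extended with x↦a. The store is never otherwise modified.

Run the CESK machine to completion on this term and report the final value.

Answer: 7

Machine steps:
[0] ⟨C=(if0 3 then (((λy. -3) 0) - (let u = -3 in 0)) else ((λx. ((λv. 7) -4)) (let v = -4 in -4))); E=∅; S=∅; K=∅⟩
[1] ⟨C=3; E=∅; S=∅; K=[if0]⟩
[2] ⟨C=((λx. ((λv. 7) -4)) (let v = -4 in -4)); E=∅; S=∅; K=∅⟩
[3] ⟨C=(λx. ((λv. 7) -4)); E=∅; S=∅; K=[arg]⟩
[4] ⟨C=(let v = -4 in -4); E=∅; S=∅; K=[fun]⟩
[5] ⟨C=-4; E=∅; S=∅; K=[let v :: fun]⟩
[6] ⟨C=-4; E={v↦0}; S={0↦-4}; K=[fun]⟩
[7] ⟨C=((λv. 7) -4); E={x↦1}; S={0↦-4, 1↦-4}; K=∅⟩
[8] ⟨C=(λv. 7); E={x↦1}; S={0↦-4, 1↦-4}; K=[arg]⟩
[9] ⟨C=-4; E={x↦1}; S={0↦-4, 1↦-4}; K=[fun]⟩
[10] ⟨C=7; E={v↦2, x↦1}; S={0↦-4, 1↦-4, 2↦-4}; K=∅⟩
→ final value 7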